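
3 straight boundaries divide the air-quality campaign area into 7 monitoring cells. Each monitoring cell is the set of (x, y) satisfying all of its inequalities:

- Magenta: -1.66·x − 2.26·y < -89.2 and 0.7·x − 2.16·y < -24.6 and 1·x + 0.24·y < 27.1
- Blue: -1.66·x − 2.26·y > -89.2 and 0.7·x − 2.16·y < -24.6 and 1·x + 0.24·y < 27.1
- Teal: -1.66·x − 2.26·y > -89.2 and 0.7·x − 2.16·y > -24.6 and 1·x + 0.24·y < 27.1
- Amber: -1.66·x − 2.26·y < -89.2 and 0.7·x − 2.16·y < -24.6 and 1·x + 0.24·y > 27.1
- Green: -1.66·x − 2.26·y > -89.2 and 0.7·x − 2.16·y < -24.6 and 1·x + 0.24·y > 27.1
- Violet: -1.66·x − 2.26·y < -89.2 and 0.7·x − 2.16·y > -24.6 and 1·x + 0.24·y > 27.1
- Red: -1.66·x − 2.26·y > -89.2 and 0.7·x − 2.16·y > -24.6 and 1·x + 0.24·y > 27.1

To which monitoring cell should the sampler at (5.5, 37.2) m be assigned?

Magenta

-1.66·5.5 − 2.26·37.2 = -93.202, which is < -89.2
0.7·5.5 − 2.16·37.2 = -76.502, which is < -24.6
1·5.5 + 0.24·37.2 = 14.428, which is < 27.1
This sign pattern matches Magenta.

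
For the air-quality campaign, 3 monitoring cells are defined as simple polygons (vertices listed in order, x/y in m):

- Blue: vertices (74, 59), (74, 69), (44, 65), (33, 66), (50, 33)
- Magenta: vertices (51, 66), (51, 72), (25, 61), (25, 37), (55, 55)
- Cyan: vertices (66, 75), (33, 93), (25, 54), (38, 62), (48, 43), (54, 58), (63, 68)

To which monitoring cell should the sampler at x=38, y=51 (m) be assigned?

Magenta

Cast a ray rightward from (38, 51). For each polygon, the edges (by vertex number in listed order) whose endpoints lie on opposite sides of y = 51, where each meets that height, and whether that is right or left of the point:
Blue: 4–5 at x≈40.7 (right), 5–1 at x≈66.6 (right) → 2 crossings.
Magenta: 3–4 at x≈25.0 (left), 4–5 at x≈48.3 (right) → 1 crossing.
Cyan: 4–5 at x≈43.8 (right), 5–6 at x≈51.2 (right) → 2 crossings.
Only Magenta has an odd count, so the point is inside Magenta.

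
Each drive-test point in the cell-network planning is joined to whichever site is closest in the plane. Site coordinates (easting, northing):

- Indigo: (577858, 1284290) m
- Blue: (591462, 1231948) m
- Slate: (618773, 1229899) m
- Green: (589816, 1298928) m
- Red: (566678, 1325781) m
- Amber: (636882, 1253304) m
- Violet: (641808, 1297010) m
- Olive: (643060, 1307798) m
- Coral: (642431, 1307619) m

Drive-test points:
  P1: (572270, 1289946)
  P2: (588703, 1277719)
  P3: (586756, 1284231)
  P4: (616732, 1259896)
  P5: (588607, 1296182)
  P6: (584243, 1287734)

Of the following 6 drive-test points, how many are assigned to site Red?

P1 → Indigo
P2 → Indigo
P3 → Indigo
P4 → Amber
P5 → Green
P6 → Indigo
0 of the 6 go to Red.

0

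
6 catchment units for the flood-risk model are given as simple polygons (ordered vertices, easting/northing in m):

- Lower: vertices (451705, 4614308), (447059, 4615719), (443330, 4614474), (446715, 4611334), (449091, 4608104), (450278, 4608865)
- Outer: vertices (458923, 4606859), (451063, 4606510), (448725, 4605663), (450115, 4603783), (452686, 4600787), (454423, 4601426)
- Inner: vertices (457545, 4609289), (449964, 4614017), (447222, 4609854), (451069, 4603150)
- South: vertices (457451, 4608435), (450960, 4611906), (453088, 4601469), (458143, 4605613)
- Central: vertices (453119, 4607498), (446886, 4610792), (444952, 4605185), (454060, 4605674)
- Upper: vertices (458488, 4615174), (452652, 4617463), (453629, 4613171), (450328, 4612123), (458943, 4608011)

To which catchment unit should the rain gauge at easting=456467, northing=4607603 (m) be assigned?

South

Cast a ray rightward from (456467, 4607603). For each polygon, the edges (by vertex number in listed order) whose endpoints lie on opposite sides of northing = 4607603, where each meets that height, and whether that is right or left of the point:
Lower: no edge straddles that height → 0 crossings.
Outer: no edge straddles that height → 0 crossings.
Inner: 3–4 at easting≈448513.7 (left), 4–1 at easting≈455766.4 (left) → 0 crossings.
South: 2–3 at easting≈451837.3 (left), 4–1 at easting≈457655.0 (right) → 1 crossing.
Central: 1–2 at easting≈452920.3 (left), 2–3 at easting≈445786.0 (left) → 0 crossings.
Upper: no edge straddles that height → 0 crossings.
Only South has an odd count, so the point is inside South.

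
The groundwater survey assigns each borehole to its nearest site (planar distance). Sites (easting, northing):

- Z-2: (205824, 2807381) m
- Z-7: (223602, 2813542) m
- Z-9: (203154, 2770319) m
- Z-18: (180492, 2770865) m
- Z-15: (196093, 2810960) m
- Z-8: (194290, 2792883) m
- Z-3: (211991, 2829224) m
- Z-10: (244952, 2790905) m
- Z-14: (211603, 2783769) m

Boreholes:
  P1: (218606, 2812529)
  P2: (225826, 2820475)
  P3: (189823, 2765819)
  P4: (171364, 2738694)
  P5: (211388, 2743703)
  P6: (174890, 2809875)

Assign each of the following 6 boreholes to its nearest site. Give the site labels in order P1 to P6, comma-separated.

P1 → Z-7 (d²=25986185.00)
P2 → Z-7 (d²=53012665.00)
P3 → Z-18 (d²=112529677.00)
P4 → Z-18 (d²=1118293625.00)
P5 → Z-9 (d²=776210212.00)
P6 → Z-15 (d²=450744434.00)

Z-7, Z-7, Z-18, Z-18, Z-9, Z-15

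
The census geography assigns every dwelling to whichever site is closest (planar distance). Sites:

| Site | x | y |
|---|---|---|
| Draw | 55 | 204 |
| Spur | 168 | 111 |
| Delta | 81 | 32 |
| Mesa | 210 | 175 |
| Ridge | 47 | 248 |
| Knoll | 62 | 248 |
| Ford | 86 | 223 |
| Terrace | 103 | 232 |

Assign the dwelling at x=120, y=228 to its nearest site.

Squared distances to each site:
Draw: 4801.000; Spur: 15993.000; Delta: 39937.000; Mesa: 10909.000; Ridge: 5729.000; Knoll: 3764.000; Ford: 1181.000; Terrace: 305.000.
Minimum at Terrace.

Terrace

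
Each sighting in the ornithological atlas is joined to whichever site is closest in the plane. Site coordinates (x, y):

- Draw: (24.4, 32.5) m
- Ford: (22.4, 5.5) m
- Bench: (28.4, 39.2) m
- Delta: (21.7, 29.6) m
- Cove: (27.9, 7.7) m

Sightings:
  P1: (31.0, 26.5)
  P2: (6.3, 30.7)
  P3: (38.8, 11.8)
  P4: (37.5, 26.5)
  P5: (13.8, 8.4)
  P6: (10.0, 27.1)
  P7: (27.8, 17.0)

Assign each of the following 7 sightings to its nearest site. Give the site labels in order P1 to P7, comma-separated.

Draw, Delta, Cove, Draw, Ford, Delta, Cove

P1 → Draw (d²=79.56)
P2 → Delta (d²=238.37)
P3 → Cove (d²=135.62)
P4 → Draw (d²=207.61)
P5 → Ford (d²=82.37)
P6 → Delta (d²=143.14)
P7 → Cove (d²=86.50)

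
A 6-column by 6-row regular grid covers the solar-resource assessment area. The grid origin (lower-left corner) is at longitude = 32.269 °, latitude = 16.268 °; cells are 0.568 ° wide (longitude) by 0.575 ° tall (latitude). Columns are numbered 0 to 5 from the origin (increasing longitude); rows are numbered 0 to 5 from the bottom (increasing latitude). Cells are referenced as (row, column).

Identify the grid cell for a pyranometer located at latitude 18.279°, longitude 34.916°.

Column index: ⌊(34.916 − 32.269) / 0.568⌋ = ⌊4.660⌋ = 4
Row offset from origin: ⌊(18.279 − 16.268) / 0.575⌋ = ⌊3.497⌋ = 3 → row 3

(3, 4)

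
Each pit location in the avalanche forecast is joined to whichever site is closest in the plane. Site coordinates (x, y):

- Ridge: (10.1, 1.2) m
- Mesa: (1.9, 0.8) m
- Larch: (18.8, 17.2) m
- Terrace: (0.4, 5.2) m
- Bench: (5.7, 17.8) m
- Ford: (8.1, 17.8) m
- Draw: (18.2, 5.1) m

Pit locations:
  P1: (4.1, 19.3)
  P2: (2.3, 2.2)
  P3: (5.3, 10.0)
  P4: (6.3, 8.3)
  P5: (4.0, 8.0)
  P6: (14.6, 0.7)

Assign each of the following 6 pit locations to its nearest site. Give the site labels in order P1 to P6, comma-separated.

P1 → Bench (d²=4.81)
P2 → Mesa (d²=2.12)
P3 → Terrace (d²=47.05)
P4 → Terrace (d²=44.42)
P5 → Terrace (d²=20.80)
P6 → Ridge (d²=20.50)

Bench, Mesa, Terrace, Terrace, Terrace, Ridge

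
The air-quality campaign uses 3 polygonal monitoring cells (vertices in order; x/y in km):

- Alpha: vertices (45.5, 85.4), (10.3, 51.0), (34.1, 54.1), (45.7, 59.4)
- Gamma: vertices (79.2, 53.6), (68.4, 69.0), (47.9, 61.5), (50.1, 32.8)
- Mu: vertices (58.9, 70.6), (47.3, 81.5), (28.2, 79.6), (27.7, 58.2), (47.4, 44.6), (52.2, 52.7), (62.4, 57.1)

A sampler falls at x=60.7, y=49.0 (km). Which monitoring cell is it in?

Cast a ray rightward from (60.7, 49.0). For each polygon, the edges (by vertex number in listed order) whose endpoints lie on opposite sides of y = 49.0, where each meets that height, and whether that is right or left of the point:
Alpha: no edge straddles that height → 0 crossings.
Gamma: 3–4 at x≈48.86 (left), 4–1 at x≈72.76 (right) → 1 crossing.
Mu: 4–5 at x≈41.03 (left), 5–6 at x≈50.01 (left) → 0 crossings.
Only Gamma has an odd count, so the point is inside Gamma.

Gamma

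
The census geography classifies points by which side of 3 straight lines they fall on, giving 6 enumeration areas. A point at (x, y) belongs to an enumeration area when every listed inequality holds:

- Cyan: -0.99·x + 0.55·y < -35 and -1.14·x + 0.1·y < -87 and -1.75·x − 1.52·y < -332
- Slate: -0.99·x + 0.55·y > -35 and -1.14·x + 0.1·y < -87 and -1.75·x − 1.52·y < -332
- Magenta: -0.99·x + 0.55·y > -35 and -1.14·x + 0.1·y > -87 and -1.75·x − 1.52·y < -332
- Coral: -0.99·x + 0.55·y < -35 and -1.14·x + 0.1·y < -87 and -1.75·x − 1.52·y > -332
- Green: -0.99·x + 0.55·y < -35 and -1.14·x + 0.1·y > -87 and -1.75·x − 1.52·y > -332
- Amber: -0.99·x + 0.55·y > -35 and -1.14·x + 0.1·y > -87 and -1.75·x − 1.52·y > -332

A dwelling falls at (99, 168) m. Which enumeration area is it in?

Slate

-0.99·99 + 0.55·168 = -5.610, which is > -35
-1.14·99 + 0.1·168 = -96.060, which is < -87
-1.75·99 − 1.52·168 = -428.610, which is < -332
This sign pattern matches Slate.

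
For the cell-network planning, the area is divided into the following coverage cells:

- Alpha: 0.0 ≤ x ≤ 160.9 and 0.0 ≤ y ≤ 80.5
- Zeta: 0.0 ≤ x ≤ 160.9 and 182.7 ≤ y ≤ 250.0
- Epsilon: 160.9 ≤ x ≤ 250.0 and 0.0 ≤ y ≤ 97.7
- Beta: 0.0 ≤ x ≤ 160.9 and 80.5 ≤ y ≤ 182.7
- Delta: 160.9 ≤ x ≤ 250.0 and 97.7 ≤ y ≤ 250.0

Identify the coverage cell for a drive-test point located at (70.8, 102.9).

Beta

The point has x = 70.8 and y = 102.9.
Only Beta satisfies 0.0 ≤ x ≤ 160.9 and 80.5 ≤ y ≤ 182.7.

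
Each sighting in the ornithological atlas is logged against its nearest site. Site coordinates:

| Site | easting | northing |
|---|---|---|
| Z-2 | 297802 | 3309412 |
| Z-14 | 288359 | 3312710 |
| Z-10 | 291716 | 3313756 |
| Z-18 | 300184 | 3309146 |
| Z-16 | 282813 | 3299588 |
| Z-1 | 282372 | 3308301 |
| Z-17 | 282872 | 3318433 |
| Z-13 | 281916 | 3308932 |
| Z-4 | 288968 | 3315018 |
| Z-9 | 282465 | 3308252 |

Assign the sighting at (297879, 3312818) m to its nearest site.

Z-2

Squared distances to each site:
Z-2: 11606765.000; Z-14: 90642064.000; Z-10: 38862413.000; Z-18: 18796609.000; Z-16: 402017256.000; Z-1: 260870338.000; Z-17: 256738274.000; Z-13: 269918365.000; Z-4: 84245921.000; Z-9: 258439752.000.
Minimum at Z-2.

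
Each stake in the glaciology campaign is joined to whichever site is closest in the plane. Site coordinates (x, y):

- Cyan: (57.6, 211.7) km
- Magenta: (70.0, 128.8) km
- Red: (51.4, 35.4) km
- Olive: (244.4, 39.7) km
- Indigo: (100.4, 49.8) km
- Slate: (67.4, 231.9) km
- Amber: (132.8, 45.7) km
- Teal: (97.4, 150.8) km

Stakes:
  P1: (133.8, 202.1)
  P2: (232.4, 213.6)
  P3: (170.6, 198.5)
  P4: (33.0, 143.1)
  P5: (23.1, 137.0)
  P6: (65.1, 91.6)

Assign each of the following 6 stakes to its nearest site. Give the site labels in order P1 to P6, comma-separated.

P1 → Teal (d²=3956.65)
P2 → Teal (d²=22168.84)
P3 → Teal (d²=7633.53)
P4 → Magenta (d²=1573.49)
P5 → Magenta (d²=2266.85)
P6 → Magenta (d²=1407.85)

Teal, Teal, Teal, Magenta, Magenta, Magenta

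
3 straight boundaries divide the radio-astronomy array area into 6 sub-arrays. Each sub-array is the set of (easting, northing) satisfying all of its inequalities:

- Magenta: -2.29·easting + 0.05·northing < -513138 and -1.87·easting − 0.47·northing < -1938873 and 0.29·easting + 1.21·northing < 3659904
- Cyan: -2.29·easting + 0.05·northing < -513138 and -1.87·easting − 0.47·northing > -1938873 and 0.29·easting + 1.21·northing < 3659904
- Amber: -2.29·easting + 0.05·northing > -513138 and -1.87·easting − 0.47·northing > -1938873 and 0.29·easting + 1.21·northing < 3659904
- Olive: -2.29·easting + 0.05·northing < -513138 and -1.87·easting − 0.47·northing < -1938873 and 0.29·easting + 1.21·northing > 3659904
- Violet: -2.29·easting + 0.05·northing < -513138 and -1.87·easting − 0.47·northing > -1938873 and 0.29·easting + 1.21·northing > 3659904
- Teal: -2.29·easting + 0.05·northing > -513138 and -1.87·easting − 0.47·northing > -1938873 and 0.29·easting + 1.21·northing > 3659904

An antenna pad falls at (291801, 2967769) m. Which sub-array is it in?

-2.29·291801 + 0.05·2967769 = -519835.840, which is < -513138
-1.87·291801 − 0.47·2967769 = -1940519.300, which is < -1938873
0.29·291801 + 1.21·2967769 = 3675622.780, which is > 3659904
This sign pattern matches Olive.

Olive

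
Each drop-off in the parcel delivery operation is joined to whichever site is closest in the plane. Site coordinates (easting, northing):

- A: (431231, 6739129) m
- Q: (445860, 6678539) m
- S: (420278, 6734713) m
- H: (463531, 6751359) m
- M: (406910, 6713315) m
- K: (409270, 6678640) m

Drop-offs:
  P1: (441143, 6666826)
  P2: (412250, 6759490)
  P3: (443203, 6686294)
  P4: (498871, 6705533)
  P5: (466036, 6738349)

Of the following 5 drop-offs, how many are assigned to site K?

P1 → Q
P2 → S
P3 → Q
P4 → H
P5 → H
0 of the 5 go to K.

0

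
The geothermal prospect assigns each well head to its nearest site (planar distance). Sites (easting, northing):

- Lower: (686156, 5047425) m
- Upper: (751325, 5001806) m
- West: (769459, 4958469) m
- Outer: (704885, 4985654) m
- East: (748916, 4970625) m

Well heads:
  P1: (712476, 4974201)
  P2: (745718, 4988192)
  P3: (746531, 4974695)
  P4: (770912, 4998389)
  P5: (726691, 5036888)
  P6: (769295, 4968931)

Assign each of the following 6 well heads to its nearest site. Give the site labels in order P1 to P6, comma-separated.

P1 → Outer (d²=188794490.00)
P2 → Upper (d²=216779445.00)
P3 → East (d²=22253125.00)
P4 → Upper (d²=395326458.00)
P5 → Lower (d²=1754114594.00)
P6 → West (d²=109480340.00)

Outer, Upper, East, Upper, Lower, West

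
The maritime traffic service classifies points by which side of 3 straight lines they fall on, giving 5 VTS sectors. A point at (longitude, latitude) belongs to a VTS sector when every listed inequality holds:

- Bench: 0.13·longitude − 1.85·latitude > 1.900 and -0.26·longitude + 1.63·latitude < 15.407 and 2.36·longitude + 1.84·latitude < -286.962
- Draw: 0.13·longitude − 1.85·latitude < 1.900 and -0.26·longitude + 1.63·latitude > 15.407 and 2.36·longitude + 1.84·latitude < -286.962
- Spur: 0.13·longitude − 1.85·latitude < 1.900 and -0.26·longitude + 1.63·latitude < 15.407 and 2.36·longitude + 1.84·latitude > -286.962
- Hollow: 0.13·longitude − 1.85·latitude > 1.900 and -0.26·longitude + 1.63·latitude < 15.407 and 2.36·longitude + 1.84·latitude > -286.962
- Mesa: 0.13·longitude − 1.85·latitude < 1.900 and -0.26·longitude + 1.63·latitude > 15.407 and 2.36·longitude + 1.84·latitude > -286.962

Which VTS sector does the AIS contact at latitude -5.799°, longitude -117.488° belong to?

Draw

0.13·-117.488 − 1.85·-5.799 = -4.545, which is < 1.900
-0.26·-117.488 + 1.63·-5.799 = 21.095, which is > 15.407
2.36·-117.488 + 1.84·-5.799 = -287.942, which is < -286.962
This sign pattern matches Draw.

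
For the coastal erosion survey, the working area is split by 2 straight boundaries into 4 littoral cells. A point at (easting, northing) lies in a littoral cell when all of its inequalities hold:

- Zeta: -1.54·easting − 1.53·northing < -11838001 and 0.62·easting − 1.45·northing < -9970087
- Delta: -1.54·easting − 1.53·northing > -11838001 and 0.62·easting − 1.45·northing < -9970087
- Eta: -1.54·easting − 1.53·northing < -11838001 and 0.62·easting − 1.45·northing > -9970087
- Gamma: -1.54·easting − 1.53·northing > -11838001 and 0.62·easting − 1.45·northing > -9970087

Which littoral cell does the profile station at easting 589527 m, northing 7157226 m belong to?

-1.54·589527 − 1.53·7157226 = -11858427.360, which is < -11838001
0.62·589527 − 1.45·7157226 = -10012470.960, which is < -9970087
This sign pattern matches Zeta.

Zeta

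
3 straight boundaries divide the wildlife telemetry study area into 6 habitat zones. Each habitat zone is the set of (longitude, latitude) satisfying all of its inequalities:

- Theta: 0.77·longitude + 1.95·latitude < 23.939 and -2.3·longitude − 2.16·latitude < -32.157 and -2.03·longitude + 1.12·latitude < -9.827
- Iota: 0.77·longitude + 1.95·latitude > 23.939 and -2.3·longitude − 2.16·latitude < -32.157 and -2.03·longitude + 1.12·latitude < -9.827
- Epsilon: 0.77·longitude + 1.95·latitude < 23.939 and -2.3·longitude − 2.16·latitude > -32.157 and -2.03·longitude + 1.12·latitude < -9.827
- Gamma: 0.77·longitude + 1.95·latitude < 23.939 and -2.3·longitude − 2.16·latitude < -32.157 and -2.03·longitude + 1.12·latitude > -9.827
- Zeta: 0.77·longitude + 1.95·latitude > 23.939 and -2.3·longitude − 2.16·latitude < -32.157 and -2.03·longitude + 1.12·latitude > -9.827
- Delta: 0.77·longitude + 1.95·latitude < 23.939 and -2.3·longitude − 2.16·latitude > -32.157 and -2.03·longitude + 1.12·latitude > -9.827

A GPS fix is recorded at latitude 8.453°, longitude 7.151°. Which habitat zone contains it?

Gamma

0.77·7.151 + 1.95·8.453 = 21.990, which is < 23.939
-2.3·7.151 − 2.16·8.453 = -34.706, which is < -32.157
-2.03·7.151 + 1.12·8.453 = -5.049, which is > -9.827
This sign pattern matches Gamma.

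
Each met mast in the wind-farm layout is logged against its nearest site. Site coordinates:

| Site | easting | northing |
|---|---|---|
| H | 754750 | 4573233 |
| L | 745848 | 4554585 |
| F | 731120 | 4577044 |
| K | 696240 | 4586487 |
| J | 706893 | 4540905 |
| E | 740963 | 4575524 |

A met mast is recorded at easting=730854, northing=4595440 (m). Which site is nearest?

F

Squared distances to each site:
H: 1064169665.000; L: 1893951061.000; F: 338483572.000; K: 1278285205.000; J: 3548195746.000; E: 498838937.000.
Minimum at F.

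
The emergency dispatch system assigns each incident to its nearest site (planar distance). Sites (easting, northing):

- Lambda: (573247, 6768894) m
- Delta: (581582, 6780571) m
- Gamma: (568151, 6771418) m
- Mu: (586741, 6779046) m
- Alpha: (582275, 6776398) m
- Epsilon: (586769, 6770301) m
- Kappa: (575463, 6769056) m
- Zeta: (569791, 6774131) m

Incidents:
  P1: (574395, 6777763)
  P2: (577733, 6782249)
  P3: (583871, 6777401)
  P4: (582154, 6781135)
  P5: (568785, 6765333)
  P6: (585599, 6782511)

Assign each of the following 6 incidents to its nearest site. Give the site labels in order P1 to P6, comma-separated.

P1 → Zeta (d²=34388240.00)
P2 → Delta (d²=17630485.00)
P3 → Alpha (d²=3553225.00)
P4 → Delta (d²=645280.00)
P5 → Lambda (d²=32590165.00)
P6 → Mu (d²=13310389.00)

Zeta, Delta, Alpha, Delta, Lambda, Mu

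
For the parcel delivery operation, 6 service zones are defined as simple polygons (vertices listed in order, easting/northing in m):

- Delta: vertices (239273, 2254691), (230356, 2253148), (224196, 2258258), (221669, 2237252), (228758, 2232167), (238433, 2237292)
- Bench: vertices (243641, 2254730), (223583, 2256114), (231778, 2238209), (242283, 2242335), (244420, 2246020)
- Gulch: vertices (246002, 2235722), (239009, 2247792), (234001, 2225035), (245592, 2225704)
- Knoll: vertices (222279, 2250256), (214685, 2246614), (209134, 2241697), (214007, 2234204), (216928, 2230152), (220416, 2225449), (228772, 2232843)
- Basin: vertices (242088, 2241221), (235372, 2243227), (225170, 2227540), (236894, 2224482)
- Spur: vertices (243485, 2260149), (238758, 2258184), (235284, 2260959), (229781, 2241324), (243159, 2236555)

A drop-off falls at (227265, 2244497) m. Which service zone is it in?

Cast a ray rightward from (227265, 2244497). For each polygon, the edges (by vertex number in listed order) whose endpoints lie on opposite sides of northing = 2244497, where each meets that height, and whether that is right or left of the point:
Delta: 3–4 at easting≈222540.6 (left), 6–1 at easting≈238780.8 (right) → 1 crossing.
Bench: 2–3 at easting≈228900.0 (right), 4–5 at easting≈243536.8 (right) → 2 crossings.
Gulch: 1–2 at easting≈240918.0 (right), 2–3 at easting≈238283.9 (right) → 2 crossings.
Knoll: 2–3 at easting≈212295.0 (left), 7–1 at easting≈224426.4 (left) → 0 crossings.
Basin: no edge straddles that height → 0 crossings.
Spur: 3–4 at easting≈230670.3 (right), 5–1 at easting≈243268.7 (right) → 2 crossings.
Only Delta has an odd count, so the point is inside Delta.

Delta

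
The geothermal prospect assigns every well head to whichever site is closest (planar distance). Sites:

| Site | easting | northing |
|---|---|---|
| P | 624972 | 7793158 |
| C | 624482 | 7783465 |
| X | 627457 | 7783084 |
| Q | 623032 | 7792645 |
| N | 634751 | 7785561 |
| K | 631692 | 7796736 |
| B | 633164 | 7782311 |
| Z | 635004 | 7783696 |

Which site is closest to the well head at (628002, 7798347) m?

Squared distances to each site:
P: 36106621.000; C: 233864324.000; X: 233256194.000; Q: 57213704.000; N: 209030797.000; K: 16211421.000; B: 283799540.000; Z: 263679805.000.
Minimum at K.

K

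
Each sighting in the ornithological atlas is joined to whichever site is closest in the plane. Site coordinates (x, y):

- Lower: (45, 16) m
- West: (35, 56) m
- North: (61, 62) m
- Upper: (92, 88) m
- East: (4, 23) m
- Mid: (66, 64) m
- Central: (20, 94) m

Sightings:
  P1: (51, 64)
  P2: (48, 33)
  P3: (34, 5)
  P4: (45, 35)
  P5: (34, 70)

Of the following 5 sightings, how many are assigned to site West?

P1 → North
P2 → Lower
P3 → Lower
P4 → Lower
P5 → West
1 of the 5 goes to West.

1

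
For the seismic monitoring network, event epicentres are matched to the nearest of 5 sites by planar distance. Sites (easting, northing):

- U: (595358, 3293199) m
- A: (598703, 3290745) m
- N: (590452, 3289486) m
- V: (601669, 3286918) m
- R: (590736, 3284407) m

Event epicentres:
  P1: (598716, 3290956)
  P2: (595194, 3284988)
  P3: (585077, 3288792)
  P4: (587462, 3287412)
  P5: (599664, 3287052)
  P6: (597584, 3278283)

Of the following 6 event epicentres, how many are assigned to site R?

P1 → A
P2 → R
P3 → N
P4 → N
P5 → V
P6 → R
2 of the 6 go to R.

2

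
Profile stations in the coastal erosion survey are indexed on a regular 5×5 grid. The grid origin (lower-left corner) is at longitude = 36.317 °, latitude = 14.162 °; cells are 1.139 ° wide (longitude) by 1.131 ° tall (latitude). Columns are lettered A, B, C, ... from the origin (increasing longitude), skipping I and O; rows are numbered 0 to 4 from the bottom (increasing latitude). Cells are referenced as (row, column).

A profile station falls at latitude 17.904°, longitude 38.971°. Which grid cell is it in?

Column index: ⌊(38.971 − 36.317) / 1.139⌋ = ⌊2.330⌋ = 2 → column C
Row offset from origin: ⌊(17.904 − 14.162) / 1.131⌋ = ⌊3.309⌋ = 3 → row 3

(3, C)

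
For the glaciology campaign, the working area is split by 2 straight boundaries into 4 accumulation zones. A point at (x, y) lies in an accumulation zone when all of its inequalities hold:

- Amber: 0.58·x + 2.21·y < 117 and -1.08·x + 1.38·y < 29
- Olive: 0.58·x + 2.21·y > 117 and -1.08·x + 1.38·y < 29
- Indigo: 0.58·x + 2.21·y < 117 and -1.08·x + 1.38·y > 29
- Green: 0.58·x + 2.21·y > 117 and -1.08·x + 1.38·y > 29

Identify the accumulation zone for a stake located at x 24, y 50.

0.58·24 + 2.21·50 = 124.420, which is > 117
-1.08·24 + 1.38·50 = 43.080, which is > 29
This sign pattern matches Green.

Green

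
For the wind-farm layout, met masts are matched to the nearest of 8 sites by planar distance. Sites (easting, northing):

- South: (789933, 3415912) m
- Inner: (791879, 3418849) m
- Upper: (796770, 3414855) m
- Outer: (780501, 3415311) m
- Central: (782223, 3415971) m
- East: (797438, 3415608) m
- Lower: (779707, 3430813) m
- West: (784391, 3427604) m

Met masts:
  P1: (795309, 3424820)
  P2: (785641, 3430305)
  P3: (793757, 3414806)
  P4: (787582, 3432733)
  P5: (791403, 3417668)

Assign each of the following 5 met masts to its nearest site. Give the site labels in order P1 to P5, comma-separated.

Inner, West, Upper, West, Inner

P1 → Inner (d²=47417741.00)
P2 → West (d²=8857901.00)
P3 → Upper (d²=9080570.00)
P4 → West (d²=36489122.00)
P5 → Inner (d²=1621337.00)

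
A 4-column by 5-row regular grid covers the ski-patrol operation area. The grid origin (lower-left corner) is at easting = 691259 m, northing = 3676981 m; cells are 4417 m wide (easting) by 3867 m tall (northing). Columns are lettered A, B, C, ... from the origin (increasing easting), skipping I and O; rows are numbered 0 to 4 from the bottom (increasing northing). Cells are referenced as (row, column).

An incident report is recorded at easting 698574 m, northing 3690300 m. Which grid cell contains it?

(3, B)

Column index: ⌊(698574 − 691259) / 4417⌋ = ⌊1.656⌋ = 1 → column B
Row offset from origin: ⌊(3690300 − 3676981) / 3867⌋ = ⌊3.444⌋ = 3 → row 3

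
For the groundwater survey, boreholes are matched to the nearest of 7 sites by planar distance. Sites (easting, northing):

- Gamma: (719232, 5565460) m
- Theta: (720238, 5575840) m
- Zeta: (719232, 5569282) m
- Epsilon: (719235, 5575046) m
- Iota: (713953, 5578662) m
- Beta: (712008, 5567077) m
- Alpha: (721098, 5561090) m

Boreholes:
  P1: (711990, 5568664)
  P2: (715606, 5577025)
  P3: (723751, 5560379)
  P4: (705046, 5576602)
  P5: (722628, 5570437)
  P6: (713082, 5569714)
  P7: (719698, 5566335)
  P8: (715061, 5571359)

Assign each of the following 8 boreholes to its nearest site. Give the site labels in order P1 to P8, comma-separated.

P1 → Beta (d²=2518893.00)
P2 → Iota (d²=5412178.00)
P3 → Alpha (d²=7543930.00)
P4 → Iota (d²=83578249.00)
P5 → Zeta (d²=12866841.00)
P6 → Beta (d²=8107245.00)
P7 → Gamma (d²=982781.00)
P8 → Zeta (d²=21711170.00)

Beta, Iota, Alpha, Iota, Zeta, Beta, Gamma, Zeta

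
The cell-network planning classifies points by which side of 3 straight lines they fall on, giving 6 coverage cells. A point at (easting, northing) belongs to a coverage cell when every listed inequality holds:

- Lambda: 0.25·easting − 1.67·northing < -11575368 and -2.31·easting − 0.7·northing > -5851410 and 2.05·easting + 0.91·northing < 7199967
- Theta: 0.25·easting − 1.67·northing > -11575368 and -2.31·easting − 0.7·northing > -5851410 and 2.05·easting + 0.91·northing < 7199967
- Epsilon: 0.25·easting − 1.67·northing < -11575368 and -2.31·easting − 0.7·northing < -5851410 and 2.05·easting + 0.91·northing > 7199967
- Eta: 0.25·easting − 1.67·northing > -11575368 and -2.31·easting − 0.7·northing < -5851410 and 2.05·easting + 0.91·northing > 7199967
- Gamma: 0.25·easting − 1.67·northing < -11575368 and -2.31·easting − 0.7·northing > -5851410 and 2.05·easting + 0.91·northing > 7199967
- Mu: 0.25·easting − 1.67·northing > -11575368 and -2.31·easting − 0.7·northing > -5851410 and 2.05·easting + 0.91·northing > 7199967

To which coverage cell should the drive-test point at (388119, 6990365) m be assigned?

0.25·388119 − 1.67·6990365 = -11576879.800, which is < -11575368
-2.31·388119 − 0.7·6990365 = -5789810.390, which is > -5851410
2.05·388119 + 0.91·6990365 = 7156876.100, which is < 7199967
This sign pattern matches Lambda.

Lambda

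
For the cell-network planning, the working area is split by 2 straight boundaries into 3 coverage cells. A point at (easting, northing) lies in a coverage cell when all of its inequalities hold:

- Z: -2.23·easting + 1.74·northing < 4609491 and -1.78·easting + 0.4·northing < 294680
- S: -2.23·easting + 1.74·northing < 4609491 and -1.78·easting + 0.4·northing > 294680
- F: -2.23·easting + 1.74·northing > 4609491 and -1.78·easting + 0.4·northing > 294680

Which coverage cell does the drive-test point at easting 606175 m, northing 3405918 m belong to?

Z

-2.23·606175 + 1.74·3405918 = 4574527.070, which is < 4609491
-1.78·606175 + 0.4·3405918 = 283375.700, which is < 294680
This sign pattern matches Z.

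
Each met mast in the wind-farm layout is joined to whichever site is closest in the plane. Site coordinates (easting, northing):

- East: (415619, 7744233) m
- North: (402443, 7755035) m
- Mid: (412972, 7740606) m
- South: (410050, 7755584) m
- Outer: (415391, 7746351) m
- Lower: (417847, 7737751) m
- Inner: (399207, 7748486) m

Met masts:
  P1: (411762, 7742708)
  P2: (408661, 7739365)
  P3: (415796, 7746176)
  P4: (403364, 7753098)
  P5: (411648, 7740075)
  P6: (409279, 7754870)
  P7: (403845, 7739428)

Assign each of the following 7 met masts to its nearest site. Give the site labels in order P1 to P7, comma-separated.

Mid, Mid, Outer, North, Mid, South, Mid

P1 → Mid (d²=5882504.00)
P2 → Mid (d²=20124802.00)
P3 → Outer (d²=194650.00)
P4 → North (d²=4600210.00)
P5 → Mid (d²=2034937.00)
P6 → South (d²=1104237.00)
P7 → Mid (d²=84689813.00)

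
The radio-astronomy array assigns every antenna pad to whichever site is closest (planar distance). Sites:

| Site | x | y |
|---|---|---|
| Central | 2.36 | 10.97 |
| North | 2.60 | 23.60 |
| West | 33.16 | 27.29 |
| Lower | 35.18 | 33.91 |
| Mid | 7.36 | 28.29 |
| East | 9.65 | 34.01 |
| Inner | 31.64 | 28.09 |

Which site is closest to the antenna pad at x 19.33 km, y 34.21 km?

East

Squared distances to each site:
Central: 828.079; North: 392.465; West: 239.155; Lower: 251.313; Mid: 178.327; East: 93.742; Inner: 188.991.
Minimum at East.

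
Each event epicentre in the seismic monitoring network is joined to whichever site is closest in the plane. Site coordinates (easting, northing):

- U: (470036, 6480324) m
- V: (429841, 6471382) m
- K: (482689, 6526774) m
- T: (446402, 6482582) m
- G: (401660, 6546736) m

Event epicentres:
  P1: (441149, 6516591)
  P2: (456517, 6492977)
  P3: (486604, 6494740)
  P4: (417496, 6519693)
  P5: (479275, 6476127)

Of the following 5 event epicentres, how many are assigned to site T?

P1 → T
P2 → T
P3 → U
P4 → G
P5 → U
2 of the 5 go to T.

2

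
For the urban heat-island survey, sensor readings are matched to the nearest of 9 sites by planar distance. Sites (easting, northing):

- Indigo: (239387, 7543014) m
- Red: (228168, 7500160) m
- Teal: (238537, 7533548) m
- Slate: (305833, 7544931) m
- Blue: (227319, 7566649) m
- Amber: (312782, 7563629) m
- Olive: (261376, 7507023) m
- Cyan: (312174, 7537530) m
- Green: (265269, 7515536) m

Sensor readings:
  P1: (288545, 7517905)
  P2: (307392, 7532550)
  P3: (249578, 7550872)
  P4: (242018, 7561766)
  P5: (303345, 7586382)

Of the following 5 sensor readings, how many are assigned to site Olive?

P1 → Green
P2 → Cyan
P3 → Indigo
P4 → Blue
P5 → Amber
0 of the 5 go to Olive.

0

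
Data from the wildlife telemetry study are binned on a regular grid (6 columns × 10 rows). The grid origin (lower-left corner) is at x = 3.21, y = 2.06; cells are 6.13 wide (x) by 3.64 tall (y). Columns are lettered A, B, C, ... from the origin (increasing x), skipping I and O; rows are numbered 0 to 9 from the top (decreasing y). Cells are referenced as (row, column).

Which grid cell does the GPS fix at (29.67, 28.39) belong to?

(2, E)

Column index: ⌊(29.67 − 3.21) / 6.13⌋ = ⌊4.316⌋ = 4 → column E
Row offset from origin: ⌊(28.39 − 2.06) / 3.64⌋ = ⌊7.234⌋ = 7 → row 2 (counted from top)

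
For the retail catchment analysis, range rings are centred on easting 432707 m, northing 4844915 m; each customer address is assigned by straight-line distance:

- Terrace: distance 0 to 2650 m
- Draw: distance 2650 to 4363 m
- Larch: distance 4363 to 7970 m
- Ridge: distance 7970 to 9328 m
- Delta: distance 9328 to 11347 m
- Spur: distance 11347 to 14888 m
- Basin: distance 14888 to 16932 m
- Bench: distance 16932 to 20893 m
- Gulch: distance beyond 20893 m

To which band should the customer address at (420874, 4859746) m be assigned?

Distance = √((420874−432707)² + (4859746−4844915)²) = √(140019889.000 + 219958561.000) = 18973.098 m.
16932 ≤ 18973.098 < 20893 → Bench.

Bench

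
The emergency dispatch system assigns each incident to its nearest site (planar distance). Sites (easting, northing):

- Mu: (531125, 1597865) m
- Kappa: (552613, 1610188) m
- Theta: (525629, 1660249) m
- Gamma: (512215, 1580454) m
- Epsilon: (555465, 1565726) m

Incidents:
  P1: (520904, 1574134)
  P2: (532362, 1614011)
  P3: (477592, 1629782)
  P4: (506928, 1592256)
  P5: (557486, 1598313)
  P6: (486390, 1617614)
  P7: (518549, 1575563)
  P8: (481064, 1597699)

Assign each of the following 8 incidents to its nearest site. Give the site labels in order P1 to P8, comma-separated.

Gamma, Mu, Theta, Gamma, Kappa, Gamma, Gamma, Gamma

P1 → Gamma (d²=115441121.00)
P2 → Mu (d²=262223485.00)
P3 → Theta (d²=3235791458.00)
P4 → Gamma (d²=167239573.00)
P5 → Kappa (d²=164761754.00)
P6 → Gamma (d²=2047796225.00)
P7 → Gamma (d²=64041437.00)
P8 → Gamma (d²=1267774826.00)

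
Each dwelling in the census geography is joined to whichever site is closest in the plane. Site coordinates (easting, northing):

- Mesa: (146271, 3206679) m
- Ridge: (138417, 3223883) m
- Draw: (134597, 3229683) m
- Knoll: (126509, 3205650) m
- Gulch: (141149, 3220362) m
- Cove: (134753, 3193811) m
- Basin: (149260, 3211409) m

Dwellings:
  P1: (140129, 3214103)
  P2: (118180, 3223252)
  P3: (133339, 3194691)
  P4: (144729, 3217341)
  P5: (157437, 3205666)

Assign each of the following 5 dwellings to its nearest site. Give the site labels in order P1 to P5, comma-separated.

Gulch, Draw, Cove, Gulch, Basin

P1 → Gulch (d²=40215481.00)
P2 → Draw (d²=310875650.00)
P3 → Cove (d²=2773796.00)
P4 → Gulch (d²=21942841.00)
P5 → Basin (d²=99845378.00)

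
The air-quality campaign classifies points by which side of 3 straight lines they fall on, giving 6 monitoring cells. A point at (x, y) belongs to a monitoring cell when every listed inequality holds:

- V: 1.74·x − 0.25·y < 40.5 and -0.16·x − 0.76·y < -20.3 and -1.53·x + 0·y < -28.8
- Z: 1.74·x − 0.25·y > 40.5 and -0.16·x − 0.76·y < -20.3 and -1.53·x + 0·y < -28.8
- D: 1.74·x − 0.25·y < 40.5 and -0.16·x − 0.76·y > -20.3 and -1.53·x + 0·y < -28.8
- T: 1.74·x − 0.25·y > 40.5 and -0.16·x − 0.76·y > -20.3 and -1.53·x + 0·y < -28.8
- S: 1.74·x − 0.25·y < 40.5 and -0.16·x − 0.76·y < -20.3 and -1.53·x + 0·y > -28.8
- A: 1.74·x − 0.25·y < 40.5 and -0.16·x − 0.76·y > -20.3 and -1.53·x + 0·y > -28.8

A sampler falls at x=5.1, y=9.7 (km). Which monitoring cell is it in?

A

1.74·5.1 − 0.25·9.7 = 6.449, which is < 40.5
-0.16·5.1 − 0.76·9.7 = -8.188, which is > -20.3
-1.53·5.1 + 0·9.7 = -7.803, which is > -28.8
This sign pattern matches A.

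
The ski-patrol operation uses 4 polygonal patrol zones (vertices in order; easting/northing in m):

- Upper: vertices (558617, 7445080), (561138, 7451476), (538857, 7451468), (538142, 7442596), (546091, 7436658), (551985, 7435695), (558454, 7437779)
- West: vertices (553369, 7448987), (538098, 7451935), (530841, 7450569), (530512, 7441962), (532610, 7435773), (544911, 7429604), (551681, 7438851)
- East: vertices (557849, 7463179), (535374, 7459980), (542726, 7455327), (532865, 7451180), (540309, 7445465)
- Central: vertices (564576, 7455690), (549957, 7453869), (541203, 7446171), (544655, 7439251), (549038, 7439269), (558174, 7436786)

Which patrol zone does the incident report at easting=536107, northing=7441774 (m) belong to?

West

Cast a ray rightward from (536107, 7441774). For each polygon, the edges (by vertex number in listed order) whose endpoints lie on opposite sides of northing = 7441774, where each meets that height, and whether that is right or left of the point:
Upper: 4–5 at easting≈539242.4 (right), 7–1 at easting≈558543.2 (right) → 2 crossings.
West: 4–5 at easting≈530575.7 (left), 7–1 at easting≈552167.8 (right) → 1 crossing.
East: no edge straddles that height → 0 crossings.
Central: 3–4 at easting≈543396.4 (right), 6–1 at easting≈559863.2 (right) → 2 crossings.
Only West has an odd count, so the point is inside West.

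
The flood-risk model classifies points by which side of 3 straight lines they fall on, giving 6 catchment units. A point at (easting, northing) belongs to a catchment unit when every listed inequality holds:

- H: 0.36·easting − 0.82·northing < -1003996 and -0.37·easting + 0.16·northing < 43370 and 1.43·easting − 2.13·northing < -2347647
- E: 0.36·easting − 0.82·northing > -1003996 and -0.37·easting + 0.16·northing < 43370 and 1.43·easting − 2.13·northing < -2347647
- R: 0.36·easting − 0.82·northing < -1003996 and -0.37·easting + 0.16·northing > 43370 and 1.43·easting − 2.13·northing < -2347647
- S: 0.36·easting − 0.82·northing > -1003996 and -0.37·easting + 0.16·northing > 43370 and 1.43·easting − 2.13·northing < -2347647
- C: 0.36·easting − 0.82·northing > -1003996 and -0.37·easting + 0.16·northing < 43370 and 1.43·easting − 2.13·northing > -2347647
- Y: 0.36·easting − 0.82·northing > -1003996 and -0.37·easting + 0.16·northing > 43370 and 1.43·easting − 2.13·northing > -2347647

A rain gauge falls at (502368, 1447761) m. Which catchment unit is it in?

R

0.36·502368 − 0.82·1447761 = -1006311.540, which is < -1003996
-0.37·502368 + 0.16·1447761 = 45765.600, which is > 43370
1.43·502368 − 2.13·1447761 = -2365344.690, which is < -2347647
This sign pattern matches R.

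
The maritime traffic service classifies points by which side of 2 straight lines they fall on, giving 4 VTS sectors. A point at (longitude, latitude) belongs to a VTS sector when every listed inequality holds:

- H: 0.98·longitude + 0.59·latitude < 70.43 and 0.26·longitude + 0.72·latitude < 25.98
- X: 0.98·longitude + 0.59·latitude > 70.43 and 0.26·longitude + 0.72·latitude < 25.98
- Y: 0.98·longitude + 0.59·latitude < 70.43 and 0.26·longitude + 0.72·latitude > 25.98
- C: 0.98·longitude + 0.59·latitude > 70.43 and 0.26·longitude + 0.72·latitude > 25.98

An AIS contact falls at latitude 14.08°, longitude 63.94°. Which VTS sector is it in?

C

0.98·63.94 + 0.59·14.08 = 70.968, which is > 70.43
0.26·63.94 + 0.72·14.08 = 26.762, which is > 25.98
This sign pattern matches C.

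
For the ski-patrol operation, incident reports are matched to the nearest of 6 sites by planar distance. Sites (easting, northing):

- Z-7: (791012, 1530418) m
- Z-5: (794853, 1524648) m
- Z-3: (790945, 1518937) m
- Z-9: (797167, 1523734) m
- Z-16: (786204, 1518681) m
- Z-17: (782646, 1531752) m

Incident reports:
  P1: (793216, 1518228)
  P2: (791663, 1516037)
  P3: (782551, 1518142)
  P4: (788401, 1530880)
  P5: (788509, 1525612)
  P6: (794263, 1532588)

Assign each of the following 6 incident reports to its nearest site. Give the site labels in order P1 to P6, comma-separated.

P1 → Z-3 (d²=5660122.00)
P2 → Z-3 (d²=8925524.00)
P3 → Z-16 (d²=13634930.00)
P4 → Z-7 (d²=7030765.00)
P5 → Z-7 (d²=29362645.00)
P6 → Z-7 (d²=15277901.00)

Z-3, Z-3, Z-16, Z-7, Z-7, Z-7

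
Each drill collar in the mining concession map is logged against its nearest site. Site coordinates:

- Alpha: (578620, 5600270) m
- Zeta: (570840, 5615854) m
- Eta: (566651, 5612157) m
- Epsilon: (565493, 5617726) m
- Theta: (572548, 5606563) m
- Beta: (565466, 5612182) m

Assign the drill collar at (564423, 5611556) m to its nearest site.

Squared distances to each site:
Alpha: 328928605.000; Zeta: 59650693.000; Eta: 5325185.000; Epsilon: 39213800.000; Theta: 90945674.000; Beta: 1479725.000.
Minimum at Beta.

Beta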